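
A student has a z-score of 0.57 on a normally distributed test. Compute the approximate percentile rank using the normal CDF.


CDF(z) = 0.5 * (1 + erf(z/sqrt(2)))
erf(0.4031) = 0.4313
CDF = 0.7157
Percentile rank = 0.7157 * 100 = 71.57

71.57


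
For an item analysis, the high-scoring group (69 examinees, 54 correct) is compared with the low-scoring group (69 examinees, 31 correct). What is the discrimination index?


p_upper = 54/69 = 0.7826
p_lower = 31/69 = 0.4493
D = 0.7826 - 0.4493 = 0.3333

0.3333


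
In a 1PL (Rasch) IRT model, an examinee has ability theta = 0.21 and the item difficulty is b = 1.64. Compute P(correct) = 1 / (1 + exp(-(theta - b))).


theta - b = 0.21 - 1.64 = -1.43
exp(-(theta - b)) = exp(1.43) = 4.1787
P = 1 / (1 + 4.1787)
P = 0.1931

0.1931


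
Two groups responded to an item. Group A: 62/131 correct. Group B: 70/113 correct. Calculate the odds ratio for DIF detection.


Odds_A = 62/69 = 0.8986
Odds_B = 70/43 = 1.6279
OR = Odds_A / Odds_B = 0.8986 / 1.6279
Exactly, OR = (62 * 43) / (69 * 70) = 2666 / 4830
OR = 0.552

0.552


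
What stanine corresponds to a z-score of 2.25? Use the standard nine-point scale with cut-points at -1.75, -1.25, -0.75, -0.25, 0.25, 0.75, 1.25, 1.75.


Stanine boundaries: [-1.75, -1.25, -0.75, -0.25, 0.25, 0.75, 1.25, 1.75]
z = 2.25
Check each boundary:
  z >= -1.75 -> could be stanine 2
  z >= -1.25 -> could be stanine 3
  z >= -0.75 -> could be stanine 4
  z >= -0.25 -> could be stanine 5
  z >= 0.25 -> could be stanine 6
  z >= 0.75 -> could be stanine 7
  z >= 1.25 -> could be stanine 8
  z >= 1.75 -> could be stanine 9
Highest qualifying boundary gives stanine = 9

9


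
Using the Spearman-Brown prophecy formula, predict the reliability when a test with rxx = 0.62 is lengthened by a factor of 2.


r_new = (n * rxx) / (1 + (n-1) * rxx)
r_new = (2 * 0.62) / (1 + 1 * 0.62)
r_new = 1.24 / 1.62
r_new = 0.7654

0.7654


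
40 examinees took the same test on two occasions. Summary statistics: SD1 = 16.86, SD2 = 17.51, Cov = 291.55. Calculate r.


r = cov(X,Y) / (SD_X * SD_Y)
r = 291.55 / (16.86 * 17.51)
r = 291.55 / 295.2186
r = 0.9876

0.9876


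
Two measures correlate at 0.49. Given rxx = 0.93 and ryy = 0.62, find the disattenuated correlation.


r_corrected = rxy / sqrt(rxx * ryy)
= 0.49 / sqrt(0.93 * 0.62)
= 0.49 / sqrt(0.5766)
= 0.49 / 0.759342
r_corrected = 0.6453

0.6453


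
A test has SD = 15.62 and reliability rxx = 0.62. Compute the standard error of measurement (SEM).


SEM = SD * sqrt(1 - rxx)
SEM = 15.62 * sqrt(1 - 0.62)
SEM = 15.62 * sqrt(0.38) = 15.62 * 0.616441
SEM = 9.6288

9.6288


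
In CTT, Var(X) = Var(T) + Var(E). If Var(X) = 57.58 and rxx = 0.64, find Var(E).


var_true = rxx * var_obs = 0.64 * 57.58 = 36.8512
var_error = var_obs - var_true
var_error = 57.58 - 36.8512
var_error = 20.7288

20.7288


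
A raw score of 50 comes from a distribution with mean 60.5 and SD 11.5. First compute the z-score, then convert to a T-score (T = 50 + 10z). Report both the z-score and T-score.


z = (X - mean) / SD = (50 - 60.5) / 11.5
z = -10.5 / 11.5
z = -0.913
T-score = T = 50 + 10z
Carry z at full precision (z = -10.5 / 11.5) into the conversion:
T-score = 50 + 10 * (-10.5 / 11.5) = 50 + -105 / 11.5
T-score = 50 + -9.1304
T-score = 40.8696

40.8696


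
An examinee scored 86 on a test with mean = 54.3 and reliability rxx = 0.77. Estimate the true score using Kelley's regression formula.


T_est = rxx * X + (1 - rxx) * mean
T_est = 0.77 * 86 + 0.23 * 54.3
T_est = 66.22 + 12.489
T_est = 78.709

78.709


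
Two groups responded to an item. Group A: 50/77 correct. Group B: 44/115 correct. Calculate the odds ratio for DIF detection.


Odds_A = 50/27 = 1.8519
Odds_B = 44/71 = 0.6197
OR = Odds_A / Odds_B = 1.8519 / 0.6197
Exactly, OR = (50 * 71) / (27 * 44) = 3550 / 1188
OR = 2.9882

2.9882


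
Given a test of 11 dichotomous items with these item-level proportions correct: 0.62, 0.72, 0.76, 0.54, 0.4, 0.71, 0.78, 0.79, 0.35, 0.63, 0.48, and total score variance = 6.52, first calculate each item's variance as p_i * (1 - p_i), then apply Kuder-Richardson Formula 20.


For each item, compute p_i * q_i:
  Item 1: 0.62 * 0.38 = 0.2356
  Item 2: 0.72 * 0.28 = 0.2016
  Item 3: 0.76 * 0.24 = 0.1824
  Item 4: 0.54 * 0.46 = 0.2484
  Item 5: 0.4 * 0.6 = 0.24
  Item 6: 0.71 * 0.29 = 0.2059
  Item 7: 0.78 * 0.22 = 0.1716
  Item 8: 0.79 * 0.21 = 0.1659
  Item 9: 0.35 * 0.65 = 0.2275
  Item 10: 0.63 * 0.37 = 0.2331
  Item 11: 0.48 * 0.52 = 0.2496
Sum(p_i * q_i) = 0.2356 + 0.2016 + 0.1824 + 0.2484 + 0.24 + 0.2059 + 0.1716 + 0.1659 + 0.2275 + 0.2331 + 0.2496 = 2.3616
KR-20 = (k/(k-1)) * (1 - Sum(p_i*q_i) / Var_total)
= (11/10) * (1 - 2.3616/6.52)
= 1.1 * 0.6378
KR-20 = 0.7016

0.7016


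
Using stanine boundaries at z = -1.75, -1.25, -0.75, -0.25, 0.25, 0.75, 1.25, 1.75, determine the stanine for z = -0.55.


Stanine boundaries: [-1.75, -1.25, -0.75, -0.25, 0.25, 0.75, 1.25, 1.75]
z = -0.55
Check each boundary:
  z >= -1.75 -> could be stanine 2
  z >= -1.25 -> could be stanine 3
  z >= -0.75 -> could be stanine 4
  z < -0.25
  z < 0.25
  z < 0.75
  z < 1.25
  z < 1.75
Highest qualifying boundary gives stanine = 4

4


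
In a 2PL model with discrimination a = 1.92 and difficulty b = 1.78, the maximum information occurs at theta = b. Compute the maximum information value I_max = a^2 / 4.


For 2PL, max info at theta = b = 1.78
I_max = a^2 / 4 = 1.92^2 / 4
= 3.6864 / 4
I_max = 0.9216

0.9216


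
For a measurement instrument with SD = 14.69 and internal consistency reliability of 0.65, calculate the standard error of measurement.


SEM = SD * sqrt(1 - rxx)
SEM = 14.69 * sqrt(1 - 0.65)
SEM = 14.69 * sqrt(0.35) = 14.69 * 0.591608
SEM = 8.6907

8.6907


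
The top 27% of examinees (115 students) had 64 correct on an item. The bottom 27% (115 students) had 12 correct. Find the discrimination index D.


p_upper = 64/115 = 0.5565
p_lower = 12/115 = 0.1043
D = 0.5565 - 0.1043 = 0.4522

0.4522


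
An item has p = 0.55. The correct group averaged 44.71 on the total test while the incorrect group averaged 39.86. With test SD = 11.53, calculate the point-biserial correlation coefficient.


q = 1 - p = 0.45
rpb = ((M1 - M0) / SD) * sqrt(p * q)
rpb = ((44.71 - 39.86) / 11.53) * sqrt(0.55 * 0.45)
rpb = 0.2093

0.2093


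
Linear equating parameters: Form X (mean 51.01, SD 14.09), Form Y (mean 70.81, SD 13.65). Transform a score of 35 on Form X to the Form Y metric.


slope = SD_Y / SD_X = 13.65 / 14.09 ~ 0.9688
intercept = mean_Y - slope * mean_X = 70.81 - (13.65 / 14.09) * 51.01 ~ 21.3929
Y = slope * X + intercept. To avoid rounding drift from the rounded slope/intercept, evaluate the equivalent form Y = mean_Y + SD_Y * (X - mean_X) / SD_X at full precision:
Y = 70.81 + 13.65 * (35 - 51.01) / 14.09
Y = 70.81 - 13.65 * 16.01 / 14.09
Y = 70.81 - 218.5365 / 14.09
Y = 70.81 - 15.51
Y = 55.3

55.3


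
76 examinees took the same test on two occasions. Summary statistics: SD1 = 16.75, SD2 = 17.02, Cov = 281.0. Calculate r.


r = cov(X,Y) / (SD_X * SD_Y)
r = 281.0 / (16.75 * 17.02)
r = 281.0 / 285.085
r = 0.9857

0.9857


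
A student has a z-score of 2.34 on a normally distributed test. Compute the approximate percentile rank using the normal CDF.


CDF(z) = 0.5 * (1 + erf(z/sqrt(2)))
erf(1.6546) = 0.9807
CDF = 0.9904
Percentile rank = 0.9904 * 100 = 99.04

99.04


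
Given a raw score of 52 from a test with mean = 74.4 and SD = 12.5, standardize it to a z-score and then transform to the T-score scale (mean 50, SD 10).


z = (X - mean) / SD = (52 - 74.4) / 12.5
z = -22.4 / 12.5
z = -1.792
T-score = T = 50 + 10z
Carry z at full precision (z = -22.4 / 12.5) into the conversion:
T-score = 50 + 10 * (-22.4 / 12.5) = 50 + -224 / 12.5
T-score = 50 + -17.92
T-score = 32.08

32.08


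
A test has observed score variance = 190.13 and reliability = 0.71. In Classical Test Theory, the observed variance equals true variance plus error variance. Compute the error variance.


var_true = rxx * var_obs = 0.71 * 190.13 = 134.9923
var_error = var_obs - var_true
var_error = 190.13 - 134.9923
var_error = 55.1377

55.1377


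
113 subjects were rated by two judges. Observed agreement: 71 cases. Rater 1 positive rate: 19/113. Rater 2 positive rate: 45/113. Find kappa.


P_o = 71/113 = 0.628319
P_e = (19*45 + 94*68) / 12769 = 0.567546
kappa = (P_o - P_e) / (1 - P_e)
kappa = (0.628319 - 0.567546) / (1 - 0.567546)
kappa = 0.1405

0.1405


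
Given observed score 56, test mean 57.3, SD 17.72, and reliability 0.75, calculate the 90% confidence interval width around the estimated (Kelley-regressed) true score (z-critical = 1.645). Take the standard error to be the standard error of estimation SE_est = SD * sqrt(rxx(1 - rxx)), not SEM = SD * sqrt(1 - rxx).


True score estimate = 0.75*56 + 0.25*57.3 = 56.325
SE_est = SD * sqrt(rxx * (1 - rxx)) = 17.72 * sqrt(0.75 * 0.25) = 17.72 * sqrt(0.1875) = 7.672985
CI = T_est +/- z * SE_est, so width = 2 * z * SE_est = 2 * 1.645 * 7.672985
Width = 25.2441

25.2441


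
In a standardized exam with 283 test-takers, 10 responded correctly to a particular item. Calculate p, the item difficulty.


Item difficulty p = number correct / total examinees
p = 10 / 283
p = 0.0353

0.0353


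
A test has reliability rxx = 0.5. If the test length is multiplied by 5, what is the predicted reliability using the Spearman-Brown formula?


r_new = (n * rxx) / (1 + (n-1) * rxx)
r_new = (5 * 0.5) / (1 + 4 * 0.5)
r_new = 2.5 / 3.0
r_new = 0.8333

0.8333


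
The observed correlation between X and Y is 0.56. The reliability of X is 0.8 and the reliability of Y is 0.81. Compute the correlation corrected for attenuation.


r_corrected = rxy / sqrt(rxx * ryy)
= 0.56 / sqrt(0.8 * 0.81)
= 0.56 / sqrt(0.648)
= 0.56 / 0.804984
r_corrected = 0.6957

0.6957


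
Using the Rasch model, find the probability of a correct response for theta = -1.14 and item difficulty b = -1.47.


theta - b = -1.14 - -1.47 = 0.33
exp(-(theta - b)) = exp(-0.33) = 0.7189
P = 1 / (1 + 0.7189)
P = 0.5818

0.5818


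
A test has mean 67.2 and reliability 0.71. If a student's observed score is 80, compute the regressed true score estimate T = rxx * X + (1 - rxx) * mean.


T_est = rxx * X + (1 - rxx) * mean
T_est = 0.71 * 80 + 0.29 * 67.2
T_est = 56.8 + 19.488
T_est = 76.288

76.288


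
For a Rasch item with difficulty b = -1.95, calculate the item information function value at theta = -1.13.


P = 1/(1+exp(-(-1.13--1.95))) = 0.6942
I = P*(1-P) = 0.6942 * 0.3058
I = 0.2123

0.2123


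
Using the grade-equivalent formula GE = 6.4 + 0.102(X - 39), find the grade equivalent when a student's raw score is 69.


raw - median = 69 - 39 = 30
slope * diff = 0.102 * 30 = 3.06
GE = 6.4 + 3.06
GE = 9.46

9.46


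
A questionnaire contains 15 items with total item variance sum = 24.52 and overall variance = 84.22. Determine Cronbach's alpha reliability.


alpha = (k/(k-1)) * (1 - sum(si^2)/s_total^2)
= (15/14) * (1 - 24.52/84.22)
alpha = 0.7595

0.7595


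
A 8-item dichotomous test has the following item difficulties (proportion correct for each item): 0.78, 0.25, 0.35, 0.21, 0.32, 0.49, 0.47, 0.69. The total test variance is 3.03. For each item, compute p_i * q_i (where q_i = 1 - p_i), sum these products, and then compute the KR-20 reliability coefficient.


For each item, compute p_i * q_i:
  Item 1: 0.78 * 0.22 = 0.1716
  Item 2: 0.25 * 0.75 = 0.1875
  Item 3: 0.35 * 0.65 = 0.2275
  Item 4: 0.21 * 0.79 = 0.1659
  Item 5: 0.32 * 0.68 = 0.2176
  Item 6: 0.49 * 0.51 = 0.2499
  Item 7: 0.47 * 0.53 = 0.2491
  Item 8: 0.69 * 0.31 = 0.2139
Sum(p_i * q_i) = 0.1716 + 0.1875 + 0.2275 + 0.1659 + 0.2176 + 0.2499 + 0.2491 + 0.2139 = 1.683
KR-20 = (k/(k-1)) * (1 - Sum(p_i*q_i) / Var_total)
= (8/7) * (1 - 1.683/3.03)
= 1.1429 * 0.4446
KR-20 = 0.5081

0.5081


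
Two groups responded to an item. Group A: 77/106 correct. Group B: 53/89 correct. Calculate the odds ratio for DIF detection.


Odds_A = 77/29 = 2.6552
Odds_B = 53/36 = 1.4722
OR = Odds_A / Odds_B = 2.6552 / 1.4722
Exactly, OR = (77 * 36) / (29 * 53) = 2772 / 1537
OR = 1.8035

1.8035


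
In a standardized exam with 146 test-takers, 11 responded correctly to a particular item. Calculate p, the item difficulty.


Item difficulty p = number correct / total examinees
p = 11 / 146
p = 0.0753

0.0753


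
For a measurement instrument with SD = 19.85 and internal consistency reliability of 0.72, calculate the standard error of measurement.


SEM = SD * sqrt(1 - rxx)
SEM = 19.85 * sqrt(1 - 0.72)
SEM = 19.85 * sqrt(0.28) = 19.85 * 0.52915
SEM = 10.5036

10.5036


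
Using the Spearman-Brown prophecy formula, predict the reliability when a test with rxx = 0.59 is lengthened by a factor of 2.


r_new = (n * rxx) / (1 + (n-1) * rxx)
r_new = (2 * 0.59) / (1 + 1 * 0.59)
r_new = 1.18 / 1.59
r_new = 0.7421

0.7421


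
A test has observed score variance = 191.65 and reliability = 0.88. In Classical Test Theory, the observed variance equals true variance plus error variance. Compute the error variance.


var_true = rxx * var_obs = 0.88 * 191.65 = 168.652
var_error = var_obs - var_true
var_error = 191.65 - 168.652
var_error = 22.998

22.998


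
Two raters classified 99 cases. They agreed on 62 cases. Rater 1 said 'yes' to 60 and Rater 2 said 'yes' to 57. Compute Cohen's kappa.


P_o = 62/99 = 0.626263
P_e = (60*57 + 39*42) / 9801 = 0.51607
kappa = (P_o - P_e) / (1 - P_e)
kappa = (0.626263 - 0.51607) / (1 - 0.51607)
kappa = 0.2277

0.2277


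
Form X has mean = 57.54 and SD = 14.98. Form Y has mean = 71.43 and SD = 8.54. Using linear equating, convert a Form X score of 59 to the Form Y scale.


slope = SD_Y / SD_X = 8.54 / 14.98 ~ 0.5701
intercept = mean_Y - slope * mean_X = 71.43 - (8.54 / 14.98) * 57.54 ~ 38.6268
Y = slope * X + intercept. To avoid rounding drift from the rounded slope/intercept, evaluate the equivalent form Y = mean_Y + SD_Y * (X - mean_X) / SD_X at full precision:
Y = 71.43 + 8.54 * (59 - 57.54) / 14.98
Y = 71.43 + 8.54 * 1.46 / 14.98
Y = 71.43 + 12.4684 / 14.98
Y = 71.43 + 0.8323
Y = 72.2623

72.2623


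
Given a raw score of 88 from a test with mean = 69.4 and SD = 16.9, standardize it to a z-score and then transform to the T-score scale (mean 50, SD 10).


z = (X - mean) / SD = (88 - 69.4) / 16.9
z = 18.6 / 16.9
z = 1.1006
T-score = T = 50 + 10z
Carry z at full precision (z = 18.6 / 16.9) into the conversion:
T-score = 50 + 10 * (18.6 / 16.9) = 50 + 186 / 16.9
T-score = 50 + 11.0059
T-score = 61.0059

61.0059


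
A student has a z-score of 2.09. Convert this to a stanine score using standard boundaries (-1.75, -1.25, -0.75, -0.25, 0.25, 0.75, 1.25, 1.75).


Stanine boundaries: [-1.75, -1.25, -0.75, -0.25, 0.25, 0.75, 1.25, 1.75]
z = 2.09
Check each boundary:
  z >= -1.75 -> could be stanine 2
  z >= -1.25 -> could be stanine 3
  z >= -0.75 -> could be stanine 4
  z >= -0.25 -> could be stanine 5
  z >= 0.25 -> could be stanine 6
  z >= 0.75 -> could be stanine 7
  z >= 1.25 -> could be stanine 8
  z >= 1.75 -> could be stanine 9
Highest qualifying boundary gives stanine = 9

9


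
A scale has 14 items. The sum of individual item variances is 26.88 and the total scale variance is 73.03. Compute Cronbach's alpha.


alpha = (k/(k-1)) * (1 - sum(si^2)/s_total^2)
= (14/13) * (1 - 26.88/73.03)
alpha = 0.6805

0.6805


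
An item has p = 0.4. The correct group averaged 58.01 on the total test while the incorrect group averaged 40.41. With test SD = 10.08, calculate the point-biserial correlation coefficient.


q = 1 - p = 0.6
rpb = ((M1 - M0) / SD) * sqrt(p * q)
rpb = ((58.01 - 40.41) / 10.08) * sqrt(0.4 * 0.6)
rpb = 0.8554

0.8554


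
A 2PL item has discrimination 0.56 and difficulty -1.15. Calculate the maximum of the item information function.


For 2PL, max info at theta = b = -1.15
I_max = a^2 / 4 = 0.56^2 / 4
= 0.3136 / 4
I_max = 0.0784

0.0784


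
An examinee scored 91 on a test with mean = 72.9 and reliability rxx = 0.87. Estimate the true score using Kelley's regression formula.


T_est = rxx * X + (1 - rxx) * mean
T_est = 0.87 * 91 + 0.13 * 72.9
T_est = 79.17 + 9.477
T_est = 88.647

88.647


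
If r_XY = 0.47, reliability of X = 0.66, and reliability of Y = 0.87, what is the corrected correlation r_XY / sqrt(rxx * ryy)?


r_corrected = rxy / sqrt(rxx * ryy)
= 0.47 / sqrt(0.66 * 0.87)
= 0.47 / sqrt(0.5742)
= 0.47 / 0.75776
r_corrected = 0.6202

0.6202


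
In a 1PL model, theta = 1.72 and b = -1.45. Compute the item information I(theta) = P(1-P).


P = 1/(1+exp(-(1.72--1.45))) = 0.9597
I = P*(1-P) = 0.9597 * 0.0403
I = 0.0387

0.0387


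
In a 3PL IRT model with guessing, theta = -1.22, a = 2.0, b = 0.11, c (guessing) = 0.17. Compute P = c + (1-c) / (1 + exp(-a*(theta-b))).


logit = 2.0*(-1.22 - 0.11) = -2.66
P* = 1/(1 + exp(--2.66)) = 0.0654
P = 0.17 + (1 - 0.17) * 0.0654
P = 0.2243

0.2243


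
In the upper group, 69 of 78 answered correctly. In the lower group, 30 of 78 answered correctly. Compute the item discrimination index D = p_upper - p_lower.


p_upper = 69/78 = 0.8846
p_lower = 30/78 = 0.3846
D = 0.8846 - 0.3846 = 0.5

0.5


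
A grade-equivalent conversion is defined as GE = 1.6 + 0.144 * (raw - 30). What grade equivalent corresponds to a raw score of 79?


raw - median = 79 - 30 = 49
slope * diff = 0.144 * 49 = 7.056
GE = 1.6 + 7.056
GE = 8.656

8.656


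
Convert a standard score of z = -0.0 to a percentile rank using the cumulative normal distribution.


CDF(z) = 0.5 * (1 + erf(z/sqrt(2)))
erf(-0.0) = -0.0
CDF = 0.5
Percentile rank = 0.5 * 100 = 50.0

50.0


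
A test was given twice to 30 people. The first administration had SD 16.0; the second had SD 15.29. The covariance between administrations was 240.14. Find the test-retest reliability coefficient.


r = cov(X,Y) / (SD_X * SD_Y)
r = 240.14 / (16.0 * 15.29)
r = 240.14 / 244.64
r = 0.9816

0.9816


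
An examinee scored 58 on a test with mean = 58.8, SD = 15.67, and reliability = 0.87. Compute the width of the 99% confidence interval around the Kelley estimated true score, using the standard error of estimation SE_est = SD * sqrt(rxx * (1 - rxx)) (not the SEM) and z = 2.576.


True score estimate = 0.87*58 + 0.13*58.8 = 58.104
SE_est = SD * sqrt(rxx * (1 - rxx)) = 15.67 * sqrt(0.87 * 0.13) = 15.67 * sqrt(0.1131) = 5.269875
CI = T_est +/- z * SE_est, so width = 2 * z * SE_est = 2 * 2.576 * 5.269875
Width = 27.1504

27.1504


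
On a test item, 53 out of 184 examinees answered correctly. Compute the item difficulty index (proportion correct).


Item difficulty p = number correct / total examinees
p = 53 / 184
p = 0.288

0.288


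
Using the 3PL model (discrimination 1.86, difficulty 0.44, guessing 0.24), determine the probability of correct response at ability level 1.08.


logit = 1.86*(1.08 - 0.44) = 1.1904
P* = 1/(1 + exp(-1.1904)) = 0.7668
P = 0.24 + (1 - 0.24) * 0.7668
P = 0.8228

0.8228


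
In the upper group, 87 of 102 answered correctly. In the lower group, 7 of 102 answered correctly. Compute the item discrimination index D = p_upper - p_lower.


p_upper = 87/102 = 0.8529
p_lower = 7/102 = 0.0686
D = 0.8529 - 0.0686 = 0.7843

0.7843


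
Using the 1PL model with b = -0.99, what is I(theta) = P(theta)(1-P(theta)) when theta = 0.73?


P = 1/(1+exp(-(0.73--0.99))) = 0.8481
I = P*(1-P) = 0.8481 * 0.1519
I = 0.1288

0.1288


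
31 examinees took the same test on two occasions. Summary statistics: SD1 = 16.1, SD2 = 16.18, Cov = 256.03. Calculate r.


r = cov(X,Y) / (SD_X * SD_Y)
r = 256.03 / (16.1 * 16.18)
r = 256.03 / 260.498
r = 0.9828

0.9828


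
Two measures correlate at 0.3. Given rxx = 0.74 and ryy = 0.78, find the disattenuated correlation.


r_corrected = rxy / sqrt(rxx * ryy)
= 0.3 / sqrt(0.74 * 0.78)
= 0.3 / sqrt(0.5772)
= 0.3 / 0.759737
r_corrected = 0.3949

0.3949


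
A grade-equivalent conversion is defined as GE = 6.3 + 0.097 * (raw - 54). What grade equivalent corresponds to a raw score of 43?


raw - median = 43 - 54 = -11
slope * diff = 0.097 * -11 = -1.067
GE = 6.3 + -1.067
GE = 5.233

5.233


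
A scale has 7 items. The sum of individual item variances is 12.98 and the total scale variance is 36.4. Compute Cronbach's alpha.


alpha = (k/(k-1)) * (1 - sum(si^2)/s_total^2)
= (7/6) * (1 - 12.98/36.4)
alpha = 0.7506

0.7506


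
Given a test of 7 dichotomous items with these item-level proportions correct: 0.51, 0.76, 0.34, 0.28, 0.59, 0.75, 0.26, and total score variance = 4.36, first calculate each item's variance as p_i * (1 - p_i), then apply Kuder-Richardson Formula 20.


For each item, compute p_i * q_i:
  Item 1: 0.51 * 0.49 = 0.2499
  Item 2: 0.76 * 0.24 = 0.1824
  Item 3: 0.34 * 0.66 = 0.2244
  Item 4: 0.28 * 0.72 = 0.2016
  Item 5: 0.59 * 0.41 = 0.2419
  Item 6: 0.75 * 0.25 = 0.1875
  Item 7: 0.26 * 0.74 = 0.1924
Sum(p_i * q_i) = 0.2499 + 0.1824 + 0.2244 + 0.2016 + 0.2419 + 0.1875 + 0.1924 = 1.4801
KR-20 = (k/(k-1)) * (1 - Sum(p_i*q_i) / Var_total)
= (7/6) * (1 - 1.4801/4.36)
= 1.1667 * 0.6605
KR-20 = 0.7706

0.7706


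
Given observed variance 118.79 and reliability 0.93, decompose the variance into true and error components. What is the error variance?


var_true = rxx * var_obs = 0.93 * 118.79 = 110.4747
var_error = var_obs - var_true
var_error = 118.79 - 110.4747
var_error = 8.3153

8.3153


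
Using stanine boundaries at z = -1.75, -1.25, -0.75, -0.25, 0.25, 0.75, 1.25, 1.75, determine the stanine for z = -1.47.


Stanine boundaries: [-1.75, -1.25, -0.75, -0.25, 0.25, 0.75, 1.25, 1.75]
z = -1.47
Check each boundary:
  z >= -1.75 -> could be stanine 2
  z < -1.25
  z < -0.75
  z < -0.25
  z < 0.25
  z < 0.75
  z < 1.25
  z < 1.75
Highest qualifying boundary gives stanine = 2

2


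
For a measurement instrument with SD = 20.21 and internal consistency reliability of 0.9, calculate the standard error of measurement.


SEM = SD * sqrt(1 - rxx)
SEM = 20.21 * sqrt(1 - 0.9)
SEM = 20.21 * sqrt(0.1) = 20.21 * 0.316228
SEM = 6.391

6.391


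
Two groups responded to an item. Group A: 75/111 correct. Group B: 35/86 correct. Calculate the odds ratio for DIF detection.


Odds_A = 75/36 = 2.0833
Odds_B = 35/51 = 0.6863
OR = Odds_A / Odds_B = 2.0833 / 0.6863
Exactly, OR = (75 * 51) / (36 * 35) = 3825 / 1260
OR = 3.0357

3.0357


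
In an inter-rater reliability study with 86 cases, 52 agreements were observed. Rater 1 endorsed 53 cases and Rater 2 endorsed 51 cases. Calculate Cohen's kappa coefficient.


P_o = 52/86 = 0.604651
P_e = (53*51 + 33*35) / 7396 = 0.521633
kappa = (P_o - P_e) / (1 - P_e)
kappa = (0.604651 - 0.521633) / (1 - 0.521633)
kappa = 0.1735

0.1735


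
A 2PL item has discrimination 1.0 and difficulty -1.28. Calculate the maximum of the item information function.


For 2PL, max info at theta = b = -1.28
I_max = a^2 / 4 = 1.0^2 / 4
= 1.0 / 4
I_max = 0.25

0.25


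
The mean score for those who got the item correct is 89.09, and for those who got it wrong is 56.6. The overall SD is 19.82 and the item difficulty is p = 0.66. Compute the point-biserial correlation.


q = 1 - p = 0.34
rpb = ((M1 - M0) / SD) * sqrt(p * q)
rpb = ((89.09 - 56.6) / 19.82) * sqrt(0.66 * 0.34)
rpb = 0.7765

0.7765


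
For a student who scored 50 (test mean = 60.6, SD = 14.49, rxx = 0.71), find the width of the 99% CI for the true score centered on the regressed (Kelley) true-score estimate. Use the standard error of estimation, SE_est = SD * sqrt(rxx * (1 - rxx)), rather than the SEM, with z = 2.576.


True score estimate = 0.71*50 + 0.29*60.6 = 53.074
SE_est = SD * sqrt(rxx * (1 - rxx)) = 14.49 * sqrt(0.71 * 0.29) = 14.49 * sqrt(0.2059) = 6.575012
CI = T_est +/- z * SE_est, so width = 2 * z * SE_est = 2 * 2.576 * 6.575012
Width = 33.8745

33.8745


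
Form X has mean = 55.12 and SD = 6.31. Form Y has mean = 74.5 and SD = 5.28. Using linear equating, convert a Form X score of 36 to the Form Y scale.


slope = SD_Y / SD_X = 5.28 / 6.31 ~ 0.8368
intercept = mean_Y - slope * mean_X = 74.5 - (5.28 / 6.31) * 55.12 ~ 28.3774
Y = slope * X + intercept. To avoid rounding drift from the rounded slope/intercept, evaluate the equivalent form Y = mean_Y + SD_Y * (X - mean_X) / SD_X at full precision:
Y = 74.5 + 5.28 * (36 - 55.12) / 6.31
Y = 74.5 - 5.28 * 19.12 / 6.31
Y = 74.5 - 100.9536 / 6.31
Y = 74.5 - 15.999
Y = 58.501

58.501


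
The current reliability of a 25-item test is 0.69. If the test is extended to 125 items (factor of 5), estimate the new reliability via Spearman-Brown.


r_new = (n * rxx) / (1 + (n-1) * rxx)
r_new = (5 * 0.69) / (1 + 4 * 0.69)
r_new = 3.45 / 3.76
r_new = 0.9176

0.9176


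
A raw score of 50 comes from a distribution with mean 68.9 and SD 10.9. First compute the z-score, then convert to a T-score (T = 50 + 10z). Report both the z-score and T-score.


z = (X - mean) / SD = (50 - 68.9) / 10.9
z = -18.9 / 10.9
z = -1.7339
T-score = T = 50 + 10z
Carry z at full precision (z = -18.9 / 10.9) into the conversion:
T-score = 50 + 10 * (-18.9 / 10.9) = 50 + -189 / 10.9
T-score = 50 + -17.3394
T-score = 32.6606

32.6606


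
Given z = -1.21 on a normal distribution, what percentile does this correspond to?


CDF(z) = 0.5 * (1 + erf(z/sqrt(2)))
erf(-0.8556) = -0.7737
CDF = 0.1131
Percentile rank = 0.1131 * 100 = 11.31

11.31


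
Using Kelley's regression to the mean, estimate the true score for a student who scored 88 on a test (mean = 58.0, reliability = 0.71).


T_est = rxx * X + (1 - rxx) * mean
T_est = 0.71 * 88 + 0.29 * 58.0
T_est = 62.48 + 16.82
T_est = 79.3

79.3


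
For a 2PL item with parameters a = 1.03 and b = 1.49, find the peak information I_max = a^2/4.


For 2PL, max info at theta = b = 1.49
I_max = a^2 / 4 = 1.03^2 / 4
= 1.0609 / 4
I_max = 0.2652

0.2652


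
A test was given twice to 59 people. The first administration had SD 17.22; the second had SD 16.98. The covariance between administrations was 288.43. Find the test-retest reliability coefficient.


r = cov(X,Y) / (SD_X * SD_Y)
r = 288.43 / (17.22 * 16.98)
r = 288.43 / 292.3956
r = 0.9864

0.9864


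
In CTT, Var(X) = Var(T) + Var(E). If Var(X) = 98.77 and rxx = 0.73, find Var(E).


var_true = rxx * var_obs = 0.73 * 98.77 = 72.1021
var_error = var_obs - var_true
var_error = 98.77 - 72.1021
var_error = 26.6679

26.6679


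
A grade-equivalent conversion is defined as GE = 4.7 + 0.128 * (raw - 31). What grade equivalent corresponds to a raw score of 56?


raw - median = 56 - 31 = 25
slope * diff = 0.128 * 25 = 3.2
GE = 4.7 + 3.2
GE = 7.9

7.9


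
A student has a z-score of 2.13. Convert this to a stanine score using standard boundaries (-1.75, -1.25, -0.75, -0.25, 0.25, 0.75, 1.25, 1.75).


Stanine boundaries: [-1.75, -1.25, -0.75, -0.25, 0.25, 0.75, 1.25, 1.75]
z = 2.13
Check each boundary:
  z >= -1.75 -> could be stanine 2
  z >= -1.25 -> could be stanine 3
  z >= -0.75 -> could be stanine 4
  z >= -0.25 -> could be stanine 5
  z >= 0.25 -> could be stanine 6
  z >= 0.75 -> could be stanine 7
  z >= 1.25 -> could be stanine 8
  z >= 1.75 -> could be stanine 9
Highest qualifying boundary gives stanine = 9

9


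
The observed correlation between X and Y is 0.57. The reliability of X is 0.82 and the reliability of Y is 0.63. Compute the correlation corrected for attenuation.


r_corrected = rxy / sqrt(rxx * ryy)
= 0.57 / sqrt(0.82 * 0.63)
= 0.57 / sqrt(0.5166)
= 0.57 / 0.718749
r_corrected = 0.793

0.793


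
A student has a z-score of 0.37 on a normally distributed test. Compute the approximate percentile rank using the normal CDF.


CDF(z) = 0.5 * (1 + erf(z/sqrt(2)))
erf(0.2616) = 0.2886
CDF = 0.6443
Percentile rank = 0.6443 * 100 = 64.43

64.43


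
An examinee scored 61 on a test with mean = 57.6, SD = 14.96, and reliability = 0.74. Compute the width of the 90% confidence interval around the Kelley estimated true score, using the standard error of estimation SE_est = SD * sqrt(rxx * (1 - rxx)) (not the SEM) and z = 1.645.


True score estimate = 0.74*61 + 0.26*57.6 = 60.116
SE_est = SD * sqrt(rxx * (1 - rxx)) = 14.96 * sqrt(0.74 * 0.26) = 14.96 * sqrt(0.1924) = 6.561968
CI = T_est +/- z * SE_est, so width = 2 * z * SE_est = 2 * 1.645 * 6.561968
Width = 21.5889

21.5889


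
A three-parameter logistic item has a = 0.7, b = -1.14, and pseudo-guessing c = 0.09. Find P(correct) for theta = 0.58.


logit = 0.7*(0.58 - -1.14) = 1.204
P* = 1/(1 + exp(-1.204)) = 0.7692
P = 0.09 + (1 - 0.09) * 0.7692
P = 0.79

0.79


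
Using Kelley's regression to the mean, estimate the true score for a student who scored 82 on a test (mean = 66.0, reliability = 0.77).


T_est = rxx * X + (1 - rxx) * mean
T_est = 0.77 * 82 + 0.23 * 66.0
T_est = 63.14 + 15.18
T_est = 78.32

78.32


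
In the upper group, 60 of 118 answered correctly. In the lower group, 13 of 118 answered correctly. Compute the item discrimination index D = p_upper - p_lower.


p_upper = 60/118 = 0.5085
p_lower = 13/118 = 0.1102
D = 0.5085 - 0.1102 = 0.3983

0.3983


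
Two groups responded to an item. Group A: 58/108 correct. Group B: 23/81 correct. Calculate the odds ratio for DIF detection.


Odds_A = 58/50 = 1.16
Odds_B = 23/58 = 0.3966
OR = Odds_A / Odds_B = 1.16 / 0.3966
Exactly, OR = (58 * 58) / (50 * 23) = 3364 / 1150
OR = 2.9252

2.9252


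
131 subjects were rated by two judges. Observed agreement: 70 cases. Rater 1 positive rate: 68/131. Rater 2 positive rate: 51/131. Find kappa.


P_o = 70/131 = 0.534351
P_e = (68*51 + 63*80) / 17161 = 0.495775
kappa = (P_o - P_e) / (1 - P_e)
kappa = (0.534351 - 0.495775) / (1 - 0.495775)
kappa = 0.0765

0.0765


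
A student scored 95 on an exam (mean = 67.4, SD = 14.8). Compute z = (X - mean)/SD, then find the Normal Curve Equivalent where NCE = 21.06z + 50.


z = (X - mean) / SD = (95 - 67.4) / 14.8
z = 27.6 / 14.8
z = 1.8649
NCE = NCE = 21.06z + 50
Carry z at full precision (z = 27.6 / 14.8) into the conversion:
NCE = 21.06 * (27.6 / 14.8) + 50 = 581.256 / 14.8 + 50
NCE = 39.2741 + 50
NCE = 89.2741

89.2741


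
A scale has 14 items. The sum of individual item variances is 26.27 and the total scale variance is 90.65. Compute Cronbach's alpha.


alpha = (k/(k-1)) * (1 - sum(si^2)/s_total^2)
= (14/13) * (1 - 26.27/90.65)
alpha = 0.7648

0.7648


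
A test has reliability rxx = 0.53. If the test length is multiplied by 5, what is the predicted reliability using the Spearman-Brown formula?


r_new = (n * rxx) / (1 + (n-1) * rxx)
r_new = (5 * 0.53) / (1 + 4 * 0.53)
r_new = 2.65 / 3.12
r_new = 0.8494

0.8494


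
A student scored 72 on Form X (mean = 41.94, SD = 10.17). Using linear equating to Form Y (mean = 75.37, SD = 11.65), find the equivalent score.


slope = SD_Y / SD_X = 11.65 / 10.17 ~ 1.1455
intercept = mean_Y - slope * mean_X = 75.37 - (11.65 / 10.17) * 41.94 ~ 27.3266
Y = slope * X + intercept. To avoid rounding drift from the rounded slope/intercept, evaluate the equivalent form Y = mean_Y + SD_Y * (X - mean_X) / SD_X at full precision:
Y = 75.37 + 11.65 * (72 - 41.94) / 10.17
Y = 75.37 + 11.65 * 30.06 / 10.17
Y = 75.37 + 350.199 / 10.17
Y = 75.37 + 34.4345
Y = 109.8045

109.8045


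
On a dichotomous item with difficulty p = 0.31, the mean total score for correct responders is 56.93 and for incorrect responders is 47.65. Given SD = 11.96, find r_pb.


q = 1 - p = 0.69
rpb = ((M1 - M0) / SD) * sqrt(p * q)
rpb = ((56.93 - 47.65) / 11.96) * sqrt(0.31 * 0.69)
rpb = 0.3589

0.3589


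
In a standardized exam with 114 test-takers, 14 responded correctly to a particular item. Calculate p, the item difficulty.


Item difficulty p = number correct / total examinees
p = 14 / 114
p = 0.1228

0.1228


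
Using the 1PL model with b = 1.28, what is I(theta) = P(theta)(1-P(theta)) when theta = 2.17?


P = 1/(1+exp(-(2.17-1.28))) = 0.7089
I = P*(1-P) = 0.7089 * 0.2911
I = 0.2064

0.2064


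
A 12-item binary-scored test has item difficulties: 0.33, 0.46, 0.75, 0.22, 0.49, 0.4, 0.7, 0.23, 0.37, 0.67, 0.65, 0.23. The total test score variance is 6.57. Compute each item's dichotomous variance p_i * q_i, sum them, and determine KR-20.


For each item, compute p_i * q_i:
  Item 1: 0.33 * 0.67 = 0.2211
  Item 2: 0.46 * 0.54 = 0.2484
  Item 3: 0.75 * 0.25 = 0.1875
  Item 4: 0.22 * 0.78 = 0.1716
  Item 5: 0.49 * 0.51 = 0.2499
  Item 6: 0.4 * 0.6 = 0.24
  Item 7: 0.7 * 0.3 = 0.21
  Item 8: 0.23 * 0.77 = 0.1771
  Item 9: 0.37 * 0.63 = 0.2331
  Item 10: 0.67 * 0.33 = 0.2211
  Item 11: 0.65 * 0.35 = 0.2275
  Item 12: 0.23 * 0.77 = 0.1771
Sum(p_i * q_i) = 0.2211 + 0.2484 + 0.1875 + 0.1716 + 0.2499 + 0.24 + 0.21 + 0.1771 + 0.2331 + 0.2211 + 0.2275 + 0.1771 = 2.5644
KR-20 = (k/(k-1)) * (1 - Sum(p_i*q_i) / Var_total)
= (12/11) * (1 - 2.5644/6.57)
= 1.0909 * 0.6097
KR-20 = 0.6651

0.6651


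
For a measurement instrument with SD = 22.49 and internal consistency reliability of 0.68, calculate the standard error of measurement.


SEM = SD * sqrt(1 - rxx)
SEM = 22.49 * sqrt(1 - 0.68)
SEM = 22.49 * sqrt(0.32) = 22.49 * 0.565685
SEM = 12.7223

12.7223


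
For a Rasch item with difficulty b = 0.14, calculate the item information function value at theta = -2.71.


P = 1/(1+exp(-(-2.71-0.14))) = 0.0547
I = P*(1-P) = 0.0547 * 0.9453
I = 0.0517

0.0517


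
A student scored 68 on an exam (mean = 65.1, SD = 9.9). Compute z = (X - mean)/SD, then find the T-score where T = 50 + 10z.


z = (X - mean) / SD = (68 - 65.1) / 9.9
z = 2.9 / 9.9
z = 0.2929
T-score = T = 50 + 10z
Carry z at full precision (z = 2.9 / 9.9) into the conversion:
T-score = 50 + 10 * (2.9 / 9.9) = 50 + 29 / 9.9
T-score = 50 + 2.9293
T-score = 52.9293

52.9293


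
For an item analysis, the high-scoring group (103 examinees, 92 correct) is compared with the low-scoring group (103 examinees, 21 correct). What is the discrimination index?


p_upper = 92/103 = 0.8932
p_lower = 21/103 = 0.2039
D = 0.8932 - 0.2039 = 0.6893

0.6893


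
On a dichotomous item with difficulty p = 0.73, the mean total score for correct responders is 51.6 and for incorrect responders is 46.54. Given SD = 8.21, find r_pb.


q = 1 - p = 0.27
rpb = ((M1 - M0) / SD) * sqrt(p * q)
rpb = ((51.6 - 46.54) / 8.21) * sqrt(0.73 * 0.27)
rpb = 0.2736

0.2736


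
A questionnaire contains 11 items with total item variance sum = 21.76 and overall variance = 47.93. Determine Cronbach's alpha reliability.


alpha = (k/(k-1)) * (1 - sum(si^2)/s_total^2)
= (11/10) * (1 - 21.76/47.93)
alpha = 0.6006

0.6006


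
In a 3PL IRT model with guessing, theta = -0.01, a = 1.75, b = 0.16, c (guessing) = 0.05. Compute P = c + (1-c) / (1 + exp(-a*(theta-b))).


logit = 1.75*(-0.01 - 0.16) = -0.2975
P* = 1/(1 + exp(--0.2975)) = 0.4262
P = 0.05 + (1 - 0.05) * 0.4262
P = 0.4549

0.4549


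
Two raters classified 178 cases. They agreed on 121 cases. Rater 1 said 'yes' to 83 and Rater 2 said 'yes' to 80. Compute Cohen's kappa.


P_o = 121/178 = 0.679775
P_e = (83*80 + 95*98) / 31684 = 0.503409
kappa = (P_o - P_e) / (1 - P_e)
kappa = (0.679775 - 0.503409) / (1 - 0.503409)
kappa = 0.3552

0.3552


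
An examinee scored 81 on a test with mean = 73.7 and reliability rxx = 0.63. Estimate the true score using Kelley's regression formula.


T_est = rxx * X + (1 - rxx) * mean
T_est = 0.63 * 81 + 0.37 * 73.7
T_est = 51.03 + 27.269
T_est = 78.299

78.299


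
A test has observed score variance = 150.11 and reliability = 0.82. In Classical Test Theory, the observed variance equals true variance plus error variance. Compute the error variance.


var_true = rxx * var_obs = 0.82 * 150.11 = 123.0902
var_error = var_obs - var_true
var_error = 150.11 - 123.0902
var_error = 27.0198

27.0198


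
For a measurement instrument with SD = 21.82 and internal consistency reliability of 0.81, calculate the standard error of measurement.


SEM = SD * sqrt(1 - rxx)
SEM = 21.82 * sqrt(1 - 0.81)
SEM = 21.82 * sqrt(0.19) = 21.82 * 0.43589
SEM = 9.5111

9.5111


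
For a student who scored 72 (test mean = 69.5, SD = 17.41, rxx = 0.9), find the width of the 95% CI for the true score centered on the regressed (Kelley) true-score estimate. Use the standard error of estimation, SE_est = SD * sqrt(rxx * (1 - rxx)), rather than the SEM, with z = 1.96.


True score estimate = 0.9*72 + 0.1*69.5 = 71.75
SE_est = SD * sqrt(rxx * (1 - rxx)) = 17.41 * sqrt(0.9 * 0.1) = 17.41 * sqrt(0.09) = 5.223
CI = T_est +/- z * SE_est, so width = 2 * z * SE_est = 2 * 1.96 * 5.223
Width = 20.4742

20.4742


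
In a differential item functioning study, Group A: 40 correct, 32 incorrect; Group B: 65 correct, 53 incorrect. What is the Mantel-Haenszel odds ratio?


Odds_A = 40/32 = 1.25
Odds_B = 65/53 = 1.2264
OR = Odds_A / Odds_B = 1.25 / 1.2264
Exactly, OR = (40 * 53) / (32 * 65) = 2120 / 2080
OR = 1.0192

1.0192


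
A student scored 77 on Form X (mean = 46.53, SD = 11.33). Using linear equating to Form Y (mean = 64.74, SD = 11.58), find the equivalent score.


slope = SD_Y / SD_X = 11.58 / 11.33 ~ 1.0221
intercept = mean_Y - slope * mean_X = 64.74 - (11.58 / 11.33) * 46.53 ~ 17.1833
Y = slope * X + intercept. To avoid rounding drift from the rounded slope/intercept, evaluate the equivalent form Y = mean_Y + SD_Y * (X - mean_X) / SD_X at full precision:
Y = 64.74 + 11.58 * (77 - 46.53) / 11.33
Y = 64.74 + 11.58 * 30.47 / 11.33
Y = 64.74 + 352.8426 / 11.33
Y = 64.74 + 31.1423
Y = 95.8823

95.8823


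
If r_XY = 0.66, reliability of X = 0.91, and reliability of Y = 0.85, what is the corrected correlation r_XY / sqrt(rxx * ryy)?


r_corrected = rxy / sqrt(rxx * ryy)
= 0.66 / sqrt(0.91 * 0.85)
= 0.66 / sqrt(0.7735)
= 0.66 / 0.879488
r_corrected = 0.7504

0.7504


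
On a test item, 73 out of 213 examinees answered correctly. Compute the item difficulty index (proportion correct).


Item difficulty p = number correct / total examinees
p = 73 / 213
p = 0.3427

0.3427


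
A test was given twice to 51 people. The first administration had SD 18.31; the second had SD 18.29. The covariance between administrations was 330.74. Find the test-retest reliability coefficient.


r = cov(X,Y) / (SD_X * SD_Y)
r = 330.74 / (18.31 * 18.29)
r = 330.74 / 334.8899
r = 0.9876

0.9876


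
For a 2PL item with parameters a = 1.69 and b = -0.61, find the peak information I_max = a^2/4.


For 2PL, max info at theta = b = -0.61
I_max = a^2 / 4 = 1.69^2 / 4
= 2.8561 / 4
I_max = 0.714

0.714


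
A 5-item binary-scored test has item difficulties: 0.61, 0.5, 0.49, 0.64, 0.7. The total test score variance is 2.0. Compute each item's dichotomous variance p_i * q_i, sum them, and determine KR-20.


For each item, compute p_i * q_i:
  Item 1: 0.61 * 0.39 = 0.2379
  Item 2: 0.5 * 0.5 = 0.25
  Item 3: 0.49 * 0.51 = 0.2499
  Item 4: 0.64 * 0.36 = 0.2304
  Item 5: 0.7 * 0.3 = 0.21
Sum(p_i * q_i) = 0.2379 + 0.25 + 0.2499 + 0.2304 + 0.21 = 1.1782
KR-20 = (k/(k-1)) * (1 - Sum(p_i*q_i) / Var_total)
= (5/4) * (1 - 1.1782/2.0)
= 1.25 * 0.4109
KR-20 = 0.5136

0.5136


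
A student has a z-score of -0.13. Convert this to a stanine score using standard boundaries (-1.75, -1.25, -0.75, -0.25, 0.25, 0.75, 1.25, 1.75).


Stanine boundaries: [-1.75, -1.25, -0.75, -0.25, 0.25, 0.75, 1.25, 1.75]
z = -0.13
Check each boundary:
  z >= -1.75 -> could be stanine 2
  z >= -1.25 -> could be stanine 3
  z >= -0.75 -> could be stanine 4
  z >= -0.25 -> could be stanine 5
  z < 0.25
  z < 0.75
  z < 1.25
  z < 1.75
Highest qualifying boundary gives stanine = 5

5


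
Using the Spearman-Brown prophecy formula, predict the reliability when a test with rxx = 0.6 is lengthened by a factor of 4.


r_new = (n * rxx) / (1 + (n-1) * rxx)
r_new = (4 * 0.6) / (1 + 3 * 0.6)
r_new = 2.4 / 2.8
r_new = 0.8571

0.8571


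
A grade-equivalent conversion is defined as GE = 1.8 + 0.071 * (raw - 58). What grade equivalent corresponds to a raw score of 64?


raw - median = 64 - 58 = 6
slope * diff = 0.071 * 6 = 0.426
GE = 1.8 + 0.426
GE = 2.226

2.226
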